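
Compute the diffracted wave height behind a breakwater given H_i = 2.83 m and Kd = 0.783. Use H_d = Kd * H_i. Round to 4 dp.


H_d = Kd * H_i
H_d = 0.783 * 2.83
H_d = 2.2159 m

2.2159


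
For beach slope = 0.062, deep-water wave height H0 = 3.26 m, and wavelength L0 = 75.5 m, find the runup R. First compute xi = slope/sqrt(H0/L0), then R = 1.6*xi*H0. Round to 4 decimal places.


xi = slope / sqrt(H0/L0)
H0/L0 = 3.26/75.5 = 0.043179
sqrt(0.043179) = 0.207795
xi = 0.062 / 0.207795 = 0.298371
R = 1.6 * xi * H0 = 1.6 * 0.298371 * 3.26
R = 1.5563 m

1.5563


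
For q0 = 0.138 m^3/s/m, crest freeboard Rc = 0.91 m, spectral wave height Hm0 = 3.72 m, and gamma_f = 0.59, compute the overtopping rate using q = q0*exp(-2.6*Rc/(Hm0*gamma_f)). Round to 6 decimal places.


q = q0 * exp(-2.6 * Rc / (Hm0 * gamma_f))
Exponent = -2.6 * 0.91 / (3.72 * 0.59)
= -2.6 * 0.91 / 2.1948
= -1.078003
exp(-1.078003) = 0.340275
q = 0.138 * 0.340275
q = 0.046958 m^3/s/m

0.046958


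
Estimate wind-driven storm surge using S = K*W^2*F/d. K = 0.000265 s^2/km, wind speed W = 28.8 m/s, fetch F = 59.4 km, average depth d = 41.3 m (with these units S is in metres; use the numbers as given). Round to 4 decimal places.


S = K * W^2 * F / d
W^2 = 28.8^2 = 829.44
S = 0.000265 * 829.44 * 59.4 / 41.3
Numerator = 0.000265 * 829.44 * 59.4 = 13.056215
S = 13.056215 / 41.3 = 0.3161 m

0.3161


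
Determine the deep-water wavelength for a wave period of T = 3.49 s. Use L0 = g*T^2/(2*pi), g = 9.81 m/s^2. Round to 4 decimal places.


L0 = g * T^2 / (2 * pi)
L0 = 9.81 * 3.49^2 / (2 * pi)
L0 = 9.81 * 12.1801 / 6.28319
L0 = 119.4868 / 6.28319
L0 = 19.0169 m

19.0169


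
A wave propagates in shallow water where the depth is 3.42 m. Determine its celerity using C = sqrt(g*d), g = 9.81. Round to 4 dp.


Using the shallow-water approximation:
C = sqrt(g * d) = sqrt(9.81 * 3.42)
C = sqrt(33.5502)
C = 5.7923 m/s

5.7923


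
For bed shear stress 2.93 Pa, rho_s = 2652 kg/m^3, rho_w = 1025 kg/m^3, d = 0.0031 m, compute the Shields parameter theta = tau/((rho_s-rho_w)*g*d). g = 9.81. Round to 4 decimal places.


theta = tau / ((rho_s - rho_w) * g * d)
rho_s - rho_w = 2652 - 1025 = 1627
Denominator = 1627 * 9.81 * 0.0031 = 49.478697
theta = 2.93 / 49.478697
theta = 0.0592

0.0592


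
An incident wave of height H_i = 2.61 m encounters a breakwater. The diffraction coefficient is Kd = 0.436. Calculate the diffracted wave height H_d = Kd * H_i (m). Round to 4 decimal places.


H_d = Kd * H_i
H_d = 0.436 * 2.61
H_d = 1.1380 m

1.1380


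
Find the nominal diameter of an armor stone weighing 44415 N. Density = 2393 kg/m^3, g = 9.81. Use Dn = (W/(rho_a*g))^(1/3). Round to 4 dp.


V = W / (rho_a * g)
V = 44415 / (2393 * 9.81)
V = 44415 / 23475.33
V = 1.891986 m^3
Dn = V^(1/3) = 1.891986^(1/3)
Dn = 1.2368 m

1.2368


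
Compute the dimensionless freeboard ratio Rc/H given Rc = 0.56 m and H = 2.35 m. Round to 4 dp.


Relative freeboard = Rc / H
= 0.56 / 2.35
= 0.2383

0.2383


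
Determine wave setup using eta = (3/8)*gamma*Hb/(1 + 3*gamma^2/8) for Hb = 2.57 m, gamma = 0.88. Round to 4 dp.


eta = (3/8) * gamma * Hb / (1 + 3*gamma^2/8)
Numerator = (3/8) * 0.88 * 2.57 = 0.848100
Denominator = 1 + 3*0.88^2/8 = 1 + 0.290400 = 1.290400
eta = 0.848100 / 1.290400
eta = 0.6572 m

0.6572


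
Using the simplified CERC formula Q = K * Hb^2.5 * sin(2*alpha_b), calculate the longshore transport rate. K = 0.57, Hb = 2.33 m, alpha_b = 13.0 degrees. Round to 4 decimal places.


Q = K * Hb^2.5 * sin(2 * alpha_b)
Hb^2.5 = 2.33^2.5 = 8.286856
sin(2 * 13.0) = sin(26.0) = 0.438371
Q = 0.57 * 8.286856 * 0.438371
Q = 2.0706 m^3/s

2.0706


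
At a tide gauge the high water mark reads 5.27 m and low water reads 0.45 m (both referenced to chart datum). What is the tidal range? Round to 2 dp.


Tidal range = High water - Low water
Tidal range = 5.27 - (0.45)
Tidal range = 4.82 m

4.82


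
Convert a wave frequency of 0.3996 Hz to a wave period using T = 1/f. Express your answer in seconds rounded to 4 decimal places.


T = 1 / f
T = 1 / 0.3996
T = 2.5025 s

2.5025


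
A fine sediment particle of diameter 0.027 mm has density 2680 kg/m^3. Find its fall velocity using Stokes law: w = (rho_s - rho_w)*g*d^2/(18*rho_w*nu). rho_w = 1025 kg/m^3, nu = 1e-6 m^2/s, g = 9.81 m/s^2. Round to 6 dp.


w = (rho_s - rho_w) * g * d^2 / (18 * rho_w * nu)
d = 0.027 mm = 0.000027 m
rho_s - rho_w = 2680 - 1025 = 1655
Numerator = 1655 * 9.81 * (0.000027)^2 = 0.000011835716
Denominator = 18 * 1025 * 1e-6 = 0.018450
w = 0.000642 m/s

0.000642


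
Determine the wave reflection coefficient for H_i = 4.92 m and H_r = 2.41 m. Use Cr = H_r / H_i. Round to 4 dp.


Cr = H_r / H_i
Cr = 2.41 / 4.92
Cr = 0.4898

0.4898


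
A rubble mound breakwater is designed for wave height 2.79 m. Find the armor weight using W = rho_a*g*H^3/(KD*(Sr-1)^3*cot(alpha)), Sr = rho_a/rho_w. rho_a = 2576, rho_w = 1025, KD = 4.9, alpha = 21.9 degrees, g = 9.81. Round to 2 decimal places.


Sr = rho_a / rho_w = 2576 / 1025 = 2.513171
(Sr - 1) = 1.513171
(Sr - 1)^3 = 3.464685
cot(21.9) = 1 / tan(21.9) = 1 / 0.401997 = 2.487578
Numerator = 2576 * 9.81 * 2.79^3 = 548816.8994
Denominator = 4.9 * 3.464685 * 2.487578 = 42.231510
W = 548816.8994 / 42.231510
W = 12995.44 N

12995.44


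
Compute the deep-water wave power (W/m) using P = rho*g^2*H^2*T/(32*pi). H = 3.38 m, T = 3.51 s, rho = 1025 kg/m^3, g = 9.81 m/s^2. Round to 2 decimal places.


P = rho * g^2 * H^2 * T / (32 * pi)
P = 1025 * 9.81^2 * 3.38^2 * 3.51 / (32 * pi)
P = 1025 * 96.2361 * 11.4244 * 3.51 / 100.53096
P = 39346.18 W/m

39346.18


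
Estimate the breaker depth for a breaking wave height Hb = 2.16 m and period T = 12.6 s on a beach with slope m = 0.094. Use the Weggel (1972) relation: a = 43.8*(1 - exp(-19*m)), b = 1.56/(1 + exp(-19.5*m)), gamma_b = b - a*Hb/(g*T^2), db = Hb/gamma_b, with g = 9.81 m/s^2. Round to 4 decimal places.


a = 43.8 * (1 - exp(-19 * m))
exp(-19 * 0.094) = exp(-1.7860) = 0.167629
a = 43.8 * (1 - 0.167629) = 36.457835
b = 1.56 / (1 + exp(-19.5 * m))
exp(-19.5 * 0.094) = exp(-1.8330) = 0.159933
b = 1.56 / (1 + 0.159933) = 1.344905
Hb / (g * T^2) = 2.16 / (9.81 * 12.6^2) = 2.16 / 1557.4356 = 0.00138690
gamma_b = b - a * Hb/(g*T^2) = 1.344905 - 36.457835 * 0.00138690 = 1.294342
db = Hb / gamma_b = 2.16 / 1.294342
db = 1.6688 m

1.6688


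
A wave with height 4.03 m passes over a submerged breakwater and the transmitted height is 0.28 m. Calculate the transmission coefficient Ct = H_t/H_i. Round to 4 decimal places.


Ct = H_t / H_i
Ct = 0.28 / 4.03
Ct = 0.0695

0.0695


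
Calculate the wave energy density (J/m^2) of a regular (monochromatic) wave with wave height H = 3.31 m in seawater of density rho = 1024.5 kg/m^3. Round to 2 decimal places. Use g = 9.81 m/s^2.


E = (1/8) * rho * g * H^2
E = (1/8) * 1024.5 * 9.81 * 3.31^2
E = 0.125 * 1024.5 * 9.81 * 10.9561
E = 13764.07 J/m^2

13764.07


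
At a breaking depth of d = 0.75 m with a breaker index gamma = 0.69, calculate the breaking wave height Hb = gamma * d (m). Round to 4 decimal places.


Hb = gamma * d
Hb = 0.69 * 0.75
Hb = 0.5175 m

0.5175


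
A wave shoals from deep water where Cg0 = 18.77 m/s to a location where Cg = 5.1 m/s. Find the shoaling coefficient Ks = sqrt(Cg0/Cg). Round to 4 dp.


Ks = sqrt(Cg0 / Cg)
Ks = sqrt(18.77 / 5.1)
Ks = sqrt(3.6804)
Ks = 1.9184

1.9184


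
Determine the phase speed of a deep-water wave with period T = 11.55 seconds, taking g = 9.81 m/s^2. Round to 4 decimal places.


We use the deep-water celerity formula:
C = g * T / (2 * pi)
C = 9.81 * 11.55 / (2 * 3.14159...)
C = 113.305500 / 6.283185
C = 18.0331 m/s

18.0331


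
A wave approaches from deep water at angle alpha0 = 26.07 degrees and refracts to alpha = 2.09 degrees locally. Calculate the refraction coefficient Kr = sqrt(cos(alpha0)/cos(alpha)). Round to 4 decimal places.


Kr = sqrt(cos(alpha0) / cos(alpha))
cos(26.07) = 0.898258
cos(2.09) = 0.999335
Kr = sqrt(0.898258 / 0.999335)
Kr = sqrt(0.898856)
Kr = 0.9481

0.9481


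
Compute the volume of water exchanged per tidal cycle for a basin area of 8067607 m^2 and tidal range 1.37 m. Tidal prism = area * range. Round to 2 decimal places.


Tidal prism = Area * Tidal range
P = 8067607 * 1.37
P = 11052621.59 m^3

11052621.59


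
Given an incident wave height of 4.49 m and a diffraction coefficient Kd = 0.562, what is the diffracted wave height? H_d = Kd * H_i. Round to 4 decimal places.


H_d = Kd * H_i
H_d = 0.562 * 4.49
H_d = 2.5234 m

2.5234


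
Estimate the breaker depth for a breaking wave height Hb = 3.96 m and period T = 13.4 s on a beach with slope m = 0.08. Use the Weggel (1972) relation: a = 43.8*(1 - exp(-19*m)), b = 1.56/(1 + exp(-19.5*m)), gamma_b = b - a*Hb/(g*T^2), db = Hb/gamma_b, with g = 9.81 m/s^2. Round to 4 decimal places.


a = 43.8 * (1 - exp(-19 * m))
exp(-19 * 0.08) = exp(-1.5200) = 0.218712
a = 43.8 * (1 - 0.218712) = 34.220419
b = 1.56 / (1 + exp(-19.5 * m))
exp(-19.5 * 0.08) = exp(-1.5600) = 0.210136
b = 1.56 / (1 + 0.210136) = 1.289111
Hb / (g * T^2) = 3.96 / (9.81 * 13.4^2) = 3.96 / 1761.4836 = 0.00224810
gamma_b = b - a * Hb/(g*T^2) = 1.289111 - 34.220419 * 0.00224810 = 1.212180
db = Hb / gamma_b = 3.96 / 1.212180
db = 3.2668 m

3.2668


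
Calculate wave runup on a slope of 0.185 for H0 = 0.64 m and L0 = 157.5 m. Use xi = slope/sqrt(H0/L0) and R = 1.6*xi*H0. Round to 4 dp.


xi = slope / sqrt(H0/L0)
H0/L0 = 0.64/157.5 = 0.004063
sqrt(0.004063) = 0.063746
xi = 0.185 / 0.063746 = 2.902164
R = 1.6 * xi * H0 = 1.6 * 2.902164 * 0.64
R = 2.9718 m

2.9718


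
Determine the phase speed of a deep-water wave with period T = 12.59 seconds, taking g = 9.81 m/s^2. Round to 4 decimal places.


We use the deep-water celerity formula:
C = g * T / (2 * pi)
C = 9.81 * 12.59 / (2 * 3.14159...)
C = 123.507900 / 6.283185
C = 19.6569 m/s

19.6569


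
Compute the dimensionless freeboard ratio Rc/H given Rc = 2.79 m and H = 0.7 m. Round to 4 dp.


Relative freeboard = Rc / H
= 2.79 / 0.7
= 3.9857

3.9857


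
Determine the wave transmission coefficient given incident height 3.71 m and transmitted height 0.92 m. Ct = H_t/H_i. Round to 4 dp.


Ct = H_t / H_i
Ct = 0.92 / 3.71
Ct = 0.2480

0.2480


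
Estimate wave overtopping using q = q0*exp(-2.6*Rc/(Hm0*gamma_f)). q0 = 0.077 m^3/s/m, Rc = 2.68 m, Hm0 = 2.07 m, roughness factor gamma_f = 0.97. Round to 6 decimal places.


q = q0 * exp(-2.6 * Rc / (Hm0 * gamma_f))
Exponent = -2.6 * 2.68 / (2.07 * 0.97)
= -2.6 * 2.68 / 2.0079
= -3.470292
exp(-3.470292) = 0.031108
q = 0.077 * 0.031108
q = 0.002395 m^3/s/m

0.002395


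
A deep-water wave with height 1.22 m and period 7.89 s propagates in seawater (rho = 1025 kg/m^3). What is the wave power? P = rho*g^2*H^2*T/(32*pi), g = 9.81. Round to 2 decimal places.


P = rho * g^2 * H^2 * T / (32 * pi)
P = 1025 * 9.81^2 * 1.22^2 * 7.89 / (32 * pi)
P = 1025 * 96.2361 * 1.4884 * 7.89 / 100.53096
P = 11522.82 W/m

11522.82


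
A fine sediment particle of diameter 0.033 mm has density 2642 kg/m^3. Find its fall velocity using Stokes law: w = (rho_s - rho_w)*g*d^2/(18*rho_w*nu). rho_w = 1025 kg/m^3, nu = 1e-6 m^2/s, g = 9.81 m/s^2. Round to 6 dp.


w = (rho_s - rho_w) * g * d^2 / (18 * rho_w * nu)
d = 0.033 mm = 0.000033 m
rho_s - rho_w = 2642 - 1025 = 1617
Numerator = 1617 * 9.81 * (0.000033)^2 = 0.000017274557
Denominator = 18 * 1025 * 1e-6 = 0.018450
w = 0.000936 m/s

0.000936


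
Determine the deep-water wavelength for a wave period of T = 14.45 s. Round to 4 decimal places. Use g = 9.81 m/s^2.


L0 = g * T^2 / (2 * pi)
L0 = 9.81 * 14.45^2 / (2 * pi)
L0 = 9.81 * 208.8025 / 6.28319
L0 = 2048.3525 / 6.28319
L0 = 326.0054 m

326.0054


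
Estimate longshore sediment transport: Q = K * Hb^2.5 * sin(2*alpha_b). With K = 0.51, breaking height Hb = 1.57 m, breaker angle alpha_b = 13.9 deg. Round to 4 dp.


Q = K * Hb^2.5 * sin(2 * alpha_b)
Hb^2.5 = 1.57^2.5 = 3.088511
sin(2 * 13.9) = sin(27.8) = 0.466387
Q = 0.51 * 3.088511 * 0.466387
Q = 0.7346 m^3/s

0.7346


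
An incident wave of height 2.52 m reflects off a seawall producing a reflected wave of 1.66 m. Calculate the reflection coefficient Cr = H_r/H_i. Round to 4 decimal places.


Cr = H_r / H_i
Cr = 1.66 / 2.52
Cr = 0.6587

0.6587


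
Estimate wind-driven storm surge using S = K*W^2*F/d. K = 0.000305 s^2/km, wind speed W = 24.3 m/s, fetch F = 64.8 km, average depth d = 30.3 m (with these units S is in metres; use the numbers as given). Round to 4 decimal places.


S = K * W^2 * F / d
W^2 = 24.3^2 = 590.49
S = 0.000305 * 590.49 * 64.8 / 30.3
Numerator = 0.000305 * 590.49 * 64.8 = 11.670444
S = 11.670444 / 30.3 = 0.3852 m

0.3852


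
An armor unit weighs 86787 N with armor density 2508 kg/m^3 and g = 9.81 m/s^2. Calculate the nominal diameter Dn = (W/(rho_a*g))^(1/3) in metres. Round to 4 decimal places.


V = W / (rho_a * g)
V = 86787 / (2508 * 9.81)
V = 86787 / 24603.48
V = 3.527428 m^3
Dn = V^(1/3) = 3.527428^(1/3)
Dn = 1.5223 m

1.5223


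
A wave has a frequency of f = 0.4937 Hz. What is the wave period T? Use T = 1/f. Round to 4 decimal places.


T = 1 / f
T = 1 / 0.4937
T = 2.0255 s

2.0255


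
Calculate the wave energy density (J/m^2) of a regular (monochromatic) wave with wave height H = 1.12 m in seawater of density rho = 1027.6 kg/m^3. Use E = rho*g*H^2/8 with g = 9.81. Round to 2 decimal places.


E = (1/8) * rho * g * H^2
E = (1/8) * 1027.6 * 9.81 * 1.12^2
E = 0.125 * 1027.6 * 9.81 * 1.2544
E = 1580.66 J/m^2

1580.66


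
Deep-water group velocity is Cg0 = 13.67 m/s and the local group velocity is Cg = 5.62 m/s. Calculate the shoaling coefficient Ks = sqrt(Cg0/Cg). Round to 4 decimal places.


Ks = sqrt(Cg0 / Cg)
Ks = sqrt(13.67 / 5.62)
Ks = sqrt(2.4324)
Ks = 1.5596

1.5596


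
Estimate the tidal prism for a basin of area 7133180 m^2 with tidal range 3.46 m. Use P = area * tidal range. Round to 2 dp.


Tidal prism = Area * Tidal range
P = 7133180 * 3.46
P = 24680802.80 m^3

24680802.80


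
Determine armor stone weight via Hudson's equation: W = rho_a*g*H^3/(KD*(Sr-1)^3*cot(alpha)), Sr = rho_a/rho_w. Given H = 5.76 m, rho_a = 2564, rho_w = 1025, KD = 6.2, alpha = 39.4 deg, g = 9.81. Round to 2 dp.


Sr = rho_a / rho_w = 2564 / 1025 = 2.501463
(Sr - 1) = 1.501463
(Sr - 1)^3 = 3.384888
cot(39.4) = 1 / tan(39.4) = 1 / 0.821409 = 1.217420
Numerator = 2564 * 9.81 * 5.76^3 = 4806782.5789
Denominator = 6.2 * 3.384888 * 1.217420 = 25.549144
W = 4806782.5789 / 25.549144
W = 188138.69 N

188138.69


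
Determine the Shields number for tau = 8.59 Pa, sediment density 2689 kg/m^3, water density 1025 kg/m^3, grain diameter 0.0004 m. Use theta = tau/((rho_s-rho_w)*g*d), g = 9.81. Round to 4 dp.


theta = tau / ((rho_s - rho_w) * g * d)
rho_s - rho_w = 2689 - 1025 = 1664
Denominator = 1664 * 9.81 * 0.0004 = 6.529536
theta = 8.59 / 6.529536
theta = 1.3156

1.3156


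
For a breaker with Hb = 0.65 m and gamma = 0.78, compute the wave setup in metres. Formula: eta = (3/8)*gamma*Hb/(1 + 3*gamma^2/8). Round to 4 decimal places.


eta = (3/8) * gamma * Hb / (1 + 3*gamma^2/8)
Numerator = (3/8) * 0.78 * 0.65 = 0.190125
Denominator = 1 + 3*0.78^2/8 = 1 + 0.228150 = 1.228150
eta = 0.190125 / 1.228150
eta = 0.1548 m

0.1548


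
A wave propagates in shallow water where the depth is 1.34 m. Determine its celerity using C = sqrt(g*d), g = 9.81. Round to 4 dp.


Using the shallow-water approximation:
C = sqrt(g * d) = sqrt(9.81 * 1.34)
C = sqrt(13.1454)
C = 3.6257 m/s

3.6257


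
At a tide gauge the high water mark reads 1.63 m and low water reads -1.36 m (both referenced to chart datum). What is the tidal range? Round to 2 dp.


Tidal range = High water - Low water
Tidal range = 1.63 - (-1.36)
Tidal range = 2.99 m

2.99


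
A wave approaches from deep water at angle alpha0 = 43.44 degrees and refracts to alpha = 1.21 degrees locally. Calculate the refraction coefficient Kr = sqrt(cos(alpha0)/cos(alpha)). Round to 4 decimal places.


Kr = sqrt(cos(alpha0) / cos(alpha))
cos(43.44) = 0.726095
cos(1.21) = 0.999777
Kr = sqrt(0.726095 / 0.999777)
Kr = sqrt(0.726257)
Kr = 0.8522

0.8522


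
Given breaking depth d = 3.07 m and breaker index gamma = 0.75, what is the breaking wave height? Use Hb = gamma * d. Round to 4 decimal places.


Hb = gamma * d
Hb = 0.75 * 3.07
Hb = 2.3025 m

2.3025


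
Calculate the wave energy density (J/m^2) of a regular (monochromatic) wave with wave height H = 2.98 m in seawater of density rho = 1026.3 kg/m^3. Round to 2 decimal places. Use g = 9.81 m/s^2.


E = (1/8) * rho * g * H^2
E = (1/8) * 1026.3 * 9.81 * 2.98^2
E = 0.125 * 1026.3 * 9.81 * 8.8804
E = 11175.99 J/m^2

11175.99


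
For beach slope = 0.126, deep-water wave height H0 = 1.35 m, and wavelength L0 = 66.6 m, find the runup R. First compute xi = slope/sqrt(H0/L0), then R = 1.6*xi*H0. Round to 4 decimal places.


xi = slope / sqrt(H0/L0)
H0/L0 = 1.35/66.6 = 0.020270
sqrt(0.020270) = 0.142374
xi = 0.126 / 0.142374 = 0.884995
R = 1.6 * xi * H0 = 1.6 * 0.884995 * 1.35
R = 1.9116 m

1.9116


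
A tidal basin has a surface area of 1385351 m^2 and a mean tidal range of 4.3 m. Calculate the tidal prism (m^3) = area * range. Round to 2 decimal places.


Tidal prism = Area * Tidal range
P = 1385351 * 4.3
P = 5957009.30 m^3

5957009.30


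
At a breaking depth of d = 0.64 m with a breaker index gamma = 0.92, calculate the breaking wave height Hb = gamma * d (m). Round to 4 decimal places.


Hb = gamma * d
Hb = 0.92 * 0.64
Hb = 0.5888 m

0.5888


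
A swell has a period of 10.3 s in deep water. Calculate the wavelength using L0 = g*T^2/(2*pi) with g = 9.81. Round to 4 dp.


L0 = g * T^2 / (2 * pi)
L0 = 9.81 * 10.3^2 / (2 * pi)
L0 = 9.81 * 106.0900 / 6.28319
L0 = 1040.7429 / 6.28319
L0 = 165.6394 m

165.6394


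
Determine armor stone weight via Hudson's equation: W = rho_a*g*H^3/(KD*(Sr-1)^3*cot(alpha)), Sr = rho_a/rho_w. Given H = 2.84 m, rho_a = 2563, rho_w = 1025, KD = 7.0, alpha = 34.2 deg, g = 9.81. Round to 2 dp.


Sr = rho_a / rho_w = 2563 / 1025 = 2.500488
(Sr - 1) = 1.500488
(Sr - 1)^3 = 3.378294
cot(34.2) = 1 / tan(34.2) = 1 / 0.679599 = 1.471455
Numerator = 2563 * 9.81 * 2.84^3 = 575933.8887
Denominator = 7.0 * 3.378294 * 1.471455 = 34.797058
W = 575933.8887 / 34.797058
W = 16551.22 N

16551.22


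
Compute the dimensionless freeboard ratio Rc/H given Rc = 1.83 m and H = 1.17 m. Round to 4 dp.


Relative freeboard = Rc / H
= 1.83 / 1.17
= 1.5641

1.5641


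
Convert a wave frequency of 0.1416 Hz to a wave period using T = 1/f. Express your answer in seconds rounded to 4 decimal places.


T = 1 / f
T = 1 / 0.1416
T = 7.0621 s

7.0621


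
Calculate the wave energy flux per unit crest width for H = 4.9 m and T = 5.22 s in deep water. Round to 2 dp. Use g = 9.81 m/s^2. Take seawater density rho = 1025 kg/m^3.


P = rho * g^2 * H^2 * T / (32 * pi)
P = 1025 * 9.81^2 * 4.9^2 * 5.22 / (32 * pi)
P = 1025 * 96.2361 * 24.0100 * 5.22 / 100.53096
P = 122977.23 W/m

122977.23


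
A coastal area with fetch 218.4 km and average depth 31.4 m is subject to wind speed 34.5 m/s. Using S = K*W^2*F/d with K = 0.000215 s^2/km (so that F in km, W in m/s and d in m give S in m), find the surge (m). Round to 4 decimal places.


S = K * W^2 * F / d
W^2 = 34.5^2 = 1190.25
S = 0.000215 * 1190.25 * 218.4 / 31.4
Numerator = 0.000215 * 1190.25 * 218.4 = 55.889379
S = 55.889379 / 31.4 = 1.7799 m

1.7799


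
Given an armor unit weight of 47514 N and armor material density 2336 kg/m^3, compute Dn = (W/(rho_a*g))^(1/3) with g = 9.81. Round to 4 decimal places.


V = W / (rho_a * g)
V = 47514 / (2336 * 9.81)
V = 47514 / 22916.16
V = 2.073384 m^3
Dn = V^(1/3) = 2.073384^(1/3)
Dn = 1.2751 m

1.2751


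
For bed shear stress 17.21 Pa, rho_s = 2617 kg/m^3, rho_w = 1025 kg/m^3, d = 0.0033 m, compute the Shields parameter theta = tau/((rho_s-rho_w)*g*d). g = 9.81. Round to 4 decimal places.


theta = tau / ((rho_s - rho_w) * g * d)
rho_s - rho_w = 2617 - 1025 = 1592
Denominator = 1592 * 9.81 * 0.0033 = 51.537816
theta = 17.21 / 51.537816
theta = 0.3339

0.3339


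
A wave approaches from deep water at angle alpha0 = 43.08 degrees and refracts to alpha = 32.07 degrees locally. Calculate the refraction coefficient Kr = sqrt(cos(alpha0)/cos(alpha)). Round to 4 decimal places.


Kr = sqrt(cos(alpha0) / cos(alpha))
cos(43.08) = 0.730401
cos(32.07) = 0.847400
Kr = sqrt(0.730401 / 0.847400)
Kr = sqrt(0.861931)
Kr = 0.9284

0.9284


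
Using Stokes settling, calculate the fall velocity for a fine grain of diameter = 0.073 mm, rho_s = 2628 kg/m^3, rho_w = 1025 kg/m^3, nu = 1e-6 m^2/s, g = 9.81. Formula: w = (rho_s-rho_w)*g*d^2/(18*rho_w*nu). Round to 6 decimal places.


w = (rho_s - rho_w) * g * d^2 / (18 * rho_w * nu)
d = 0.073 mm = 0.000073 m
rho_s - rho_w = 2628 - 1025 = 1603
Numerator = 1603 * 9.81 * (0.000073)^2 = 0.000083800816
Denominator = 18 * 1025 * 1e-6 = 0.018450
w = 0.004542 m/s

0.004542


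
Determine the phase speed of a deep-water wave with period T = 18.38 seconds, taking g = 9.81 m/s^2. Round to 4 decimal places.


We use the deep-water celerity formula:
C = g * T / (2 * pi)
C = 9.81 * 18.38 / (2 * 3.14159...)
C = 180.307800 / 6.283185
C = 28.6969 m/s

28.6969


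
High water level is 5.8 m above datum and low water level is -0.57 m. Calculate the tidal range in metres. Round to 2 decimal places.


Tidal range = High water - Low water
Tidal range = 5.8 - (-0.57)
Tidal range = 6.37 m

6.37


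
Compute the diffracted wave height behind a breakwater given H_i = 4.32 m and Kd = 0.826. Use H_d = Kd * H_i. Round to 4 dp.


H_d = Kd * H_i
H_d = 0.826 * 4.32
H_d = 3.5683 m

3.5683


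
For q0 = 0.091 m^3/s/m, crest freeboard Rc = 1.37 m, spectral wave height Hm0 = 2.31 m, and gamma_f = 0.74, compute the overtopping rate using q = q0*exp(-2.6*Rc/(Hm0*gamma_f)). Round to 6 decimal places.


q = q0 * exp(-2.6 * Rc / (Hm0 * gamma_f))
Exponent = -2.6 * 1.37 / (2.31 * 0.74)
= -2.6 * 1.37 / 1.7094
= -2.083772
exp(-2.083772) = 0.124460
q = 0.091 * 0.124460
q = 0.011326 m^3/s/m

0.011326


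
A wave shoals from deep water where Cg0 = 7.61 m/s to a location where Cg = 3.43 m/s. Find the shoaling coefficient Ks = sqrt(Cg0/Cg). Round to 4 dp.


Ks = sqrt(Cg0 / Cg)
Ks = sqrt(7.61 / 3.43)
Ks = sqrt(2.2187)
Ks = 1.4895

1.4895


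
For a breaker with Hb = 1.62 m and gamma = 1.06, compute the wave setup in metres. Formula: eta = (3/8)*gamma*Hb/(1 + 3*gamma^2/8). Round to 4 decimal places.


eta = (3/8) * gamma * Hb / (1 + 3*gamma^2/8)
Numerator = (3/8) * 1.06 * 1.62 = 0.643950
Denominator = 1 + 3*1.06^2/8 = 1 + 0.421350 = 1.421350
eta = 0.643950 / 1.421350
eta = 0.4531 m

0.4531


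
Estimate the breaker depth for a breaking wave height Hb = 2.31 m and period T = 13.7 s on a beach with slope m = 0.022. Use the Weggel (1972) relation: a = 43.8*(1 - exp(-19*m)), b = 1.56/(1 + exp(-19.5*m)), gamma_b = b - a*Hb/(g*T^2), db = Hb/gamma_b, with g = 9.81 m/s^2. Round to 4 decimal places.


a = 43.8 * (1 - exp(-19 * m))
exp(-19 * 0.022) = exp(-0.4180) = 0.658362
a = 43.8 * (1 - 0.658362) = 14.963734
b = 1.56 / (1 + exp(-19.5 * m))
exp(-19.5 * 0.022) = exp(-0.4290) = 0.651160
b = 1.56 / (1 + 0.651160) = 0.944790
Hb / (g * T^2) = 2.31 / (9.81 * 13.7^2) = 2.31 / 1841.2389 = 0.00125459
gamma_b = b - a * Hb/(g*T^2) = 0.944790 - 14.963734 * 0.00125459 = 0.926017
db = Hb / gamma_b = 2.31 / 0.926017
db = 2.4946 m

2.4946


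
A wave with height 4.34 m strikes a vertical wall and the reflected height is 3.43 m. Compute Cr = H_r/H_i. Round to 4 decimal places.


Cr = H_r / H_i
Cr = 3.43 / 4.34
Cr = 0.7903

0.7903


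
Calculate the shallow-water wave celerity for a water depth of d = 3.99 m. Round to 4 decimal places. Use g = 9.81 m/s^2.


Using the shallow-water approximation:
C = sqrt(g * d) = sqrt(9.81 * 3.99)
C = sqrt(39.1419)
C = 6.2563 m/s

6.2563


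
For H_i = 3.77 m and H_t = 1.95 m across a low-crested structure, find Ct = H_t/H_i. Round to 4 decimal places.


Ct = H_t / H_i
Ct = 1.95 / 3.77
Ct = 0.5172

0.5172


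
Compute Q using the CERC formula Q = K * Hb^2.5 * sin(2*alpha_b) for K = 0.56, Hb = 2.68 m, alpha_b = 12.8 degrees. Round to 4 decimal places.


Q = K * Hb^2.5 * sin(2 * alpha_b)
Hb^2.5 = 2.68^2.5 = 11.758096
sin(2 * 12.8) = sin(25.6) = 0.432086
Q = 0.56 * 11.758096 * 0.432086
Q = 2.8451 m^3/s

2.8451


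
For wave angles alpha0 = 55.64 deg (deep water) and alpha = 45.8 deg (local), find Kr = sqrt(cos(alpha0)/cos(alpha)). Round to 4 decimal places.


Kr = sqrt(cos(alpha0) / cos(alpha))
cos(55.64) = 0.564391
cos(45.8) = 0.697165
Kr = sqrt(0.564391 / 0.697165)
Kr = sqrt(0.809551)
Kr = 0.8998

0.8998


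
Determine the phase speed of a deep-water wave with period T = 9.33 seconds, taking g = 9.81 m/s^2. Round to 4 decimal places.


We use the deep-water celerity formula:
C = g * T / (2 * pi)
C = 9.81 * 9.33 / (2 * 3.14159...)
C = 91.527300 / 6.283185
C = 14.5670 m/s

14.5670


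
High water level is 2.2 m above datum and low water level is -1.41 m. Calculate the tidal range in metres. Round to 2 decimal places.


Tidal range = High water - Low water
Tidal range = 2.2 - (-1.41)
Tidal range = 3.61 m

3.61


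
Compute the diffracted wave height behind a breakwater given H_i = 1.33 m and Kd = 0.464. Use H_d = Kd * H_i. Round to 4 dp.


H_d = Kd * H_i
H_d = 0.464 * 1.33
H_d = 0.6171 m

0.6171


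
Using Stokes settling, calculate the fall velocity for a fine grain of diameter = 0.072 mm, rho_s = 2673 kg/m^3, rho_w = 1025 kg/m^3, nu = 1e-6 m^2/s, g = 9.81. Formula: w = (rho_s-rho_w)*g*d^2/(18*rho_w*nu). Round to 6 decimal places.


w = (rho_s - rho_w) * g * d^2 / (18 * rho_w * nu)
d = 0.072 mm = 0.000072 m
rho_s - rho_w = 2673 - 1025 = 1648
Numerator = 1648 * 9.81 * (0.000072)^2 = 0.000083809106
Denominator = 18 * 1025 * 1e-6 = 0.018450
w = 0.004542 m/s

0.004542


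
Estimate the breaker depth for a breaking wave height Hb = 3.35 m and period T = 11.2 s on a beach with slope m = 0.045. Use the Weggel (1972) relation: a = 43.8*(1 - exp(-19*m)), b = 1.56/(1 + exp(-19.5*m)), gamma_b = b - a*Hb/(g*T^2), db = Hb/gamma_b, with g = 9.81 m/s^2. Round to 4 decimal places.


a = 43.8 * (1 - exp(-19 * m))
exp(-19 * 0.045) = exp(-0.8550) = 0.425283
a = 43.8 * (1 - 0.425283) = 25.172596
b = 1.56 / (1 + exp(-19.5 * m))
exp(-19.5 * 0.045) = exp(-0.8775) = 0.415821
b = 1.56 / (1 + 0.415821) = 1.101834
Hb / (g * T^2) = 3.35 / (9.81 * 11.2^2) = 3.35 / 1230.5664 = 0.00272232
gamma_b = b - a * Hb/(g*T^2) = 1.101834 - 25.172596 * 0.00272232 = 1.033306
db = Hb / gamma_b = 3.35 / 1.033306
db = 3.2420 m

3.2420


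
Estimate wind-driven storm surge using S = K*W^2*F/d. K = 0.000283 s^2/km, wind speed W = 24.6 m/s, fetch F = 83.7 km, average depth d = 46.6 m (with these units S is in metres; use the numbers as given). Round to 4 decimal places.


S = K * W^2 * F / d
W^2 = 24.6^2 = 605.16
S = 0.000283 * 605.16 * 83.7 / 46.6
Numerator = 0.000283 * 605.16 * 83.7 = 14.334485
S = 14.334485 / 46.6 = 0.3076 m

0.3076


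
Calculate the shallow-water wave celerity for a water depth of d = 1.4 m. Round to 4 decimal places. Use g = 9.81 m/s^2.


Using the shallow-water approximation:
C = sqrt(g * d) = sqrt(9.81 * 1.4)
C = sqrt(13.7340)
C = 3.7059 m/s

3.7059


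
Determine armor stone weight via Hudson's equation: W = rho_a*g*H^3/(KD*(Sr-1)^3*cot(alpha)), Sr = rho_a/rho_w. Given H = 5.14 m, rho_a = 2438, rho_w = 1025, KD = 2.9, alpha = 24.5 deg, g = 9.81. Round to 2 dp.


Sr = rho_a / rho_w = 2438 / 1025 = 2.378537
(Sr - 1) = 1.378537
(Sr - 1)^3 = 2.619720
cot(24.5) = 1 / tan(24.5) = 1 / 0.455726 = 2.194300
Numerator = 2438 * 9.81 * 5.14^3 = 3247820.8510
Denominator = 2.9 * 2.619720 * 2.194300 = 16.670508
W = 3247820.8510 / 16.670508
W = 194824.35 N

194824.35


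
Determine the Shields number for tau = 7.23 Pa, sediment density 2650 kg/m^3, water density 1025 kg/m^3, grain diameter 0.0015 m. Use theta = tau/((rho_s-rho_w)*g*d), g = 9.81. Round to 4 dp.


theta = tau / ((rho_s - rho_w) * g * d)
rho_s - rho_w = 2650 - 1025 = 1625
Denominator = 1625 * 9.81 * 0.0015 = 23.911875
theta = 7.23 / 23.911875
theta = 0.3024

0.3024


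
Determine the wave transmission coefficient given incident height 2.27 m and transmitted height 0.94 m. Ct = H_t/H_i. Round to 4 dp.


Ct = H_t / H_i
Ct = 0.94 / 2.27
Ct = 0.4141

0.4141


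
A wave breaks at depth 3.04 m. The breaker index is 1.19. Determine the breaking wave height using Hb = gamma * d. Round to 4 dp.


Hb = gamma * d
Hb = 1.19 * 3.04
Hb = 3.6176 m

3.6176


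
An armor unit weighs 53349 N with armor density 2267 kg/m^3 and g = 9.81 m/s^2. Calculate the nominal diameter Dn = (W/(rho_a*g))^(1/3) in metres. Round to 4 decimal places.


V = W / (rho_a * g)
V = 53349 / (2267 * 9.81)
V = 53349 / 22239.27
V = 2.398865 m^3
Dn = V^(1/3) = 2.398865^(1/3)
Dn = 1.3387 m

1.3387


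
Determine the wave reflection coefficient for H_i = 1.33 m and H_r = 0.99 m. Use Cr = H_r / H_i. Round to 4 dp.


Cr = H_r / H_i
Cr = 0.99 / 1.33
Cr = 0.7444

0.7444


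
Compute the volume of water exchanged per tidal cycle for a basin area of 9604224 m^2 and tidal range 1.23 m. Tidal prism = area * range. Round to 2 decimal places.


Tidal prism = Area * Tidal range
P = 9604224 * 1.23
P = 11813195.52 m^3

11813195.52


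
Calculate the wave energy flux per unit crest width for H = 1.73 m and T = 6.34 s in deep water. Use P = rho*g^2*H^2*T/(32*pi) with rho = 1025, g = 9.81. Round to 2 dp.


P = rho * g^2 * H^2 * T / (32 * pi)
P = 1025 * 9.81^2 * 1.73^2 * 6.34 / (32 * pi)
P = 1025 * 96.2361 * 2.9929 * 6.34 / 100.53096
P = 18618.45 W/m

18618.45


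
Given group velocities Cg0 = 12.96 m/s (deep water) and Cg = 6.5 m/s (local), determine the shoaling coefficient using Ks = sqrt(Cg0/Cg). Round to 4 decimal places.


Ks = sqrt(Cg0 / Cg)
Ks = sqrt(12.96 / 6.5)
Ks = sqrt(1.9938)
Ks = 1.4120

1.4120


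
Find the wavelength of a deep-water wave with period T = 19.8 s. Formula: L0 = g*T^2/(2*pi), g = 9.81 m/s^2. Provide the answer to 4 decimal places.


L0 = g * T^2 / (2 * pi)
L0 = 9.81 * 19.8^2 / (2 * pi)
L0 = 9.81 * 392.0400 / 6.28319
L0 = 3845.9124 / 6.28319
L0 = 612.0960 m

612.0960


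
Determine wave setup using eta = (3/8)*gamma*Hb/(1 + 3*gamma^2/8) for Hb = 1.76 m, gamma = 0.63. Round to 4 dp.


eta = (3/8) * gamma * Hb / (1 + 3*gamma^2/8)
Numerator = (3/8) * 0.63 * 1.76 = 0.415800
Denominator = 1 + 3*0.63^2/8 = 1 + 0.148838 = 1.148838
eta = 0.415800 / 1.148838
eta = 0.3619 m

0.3619


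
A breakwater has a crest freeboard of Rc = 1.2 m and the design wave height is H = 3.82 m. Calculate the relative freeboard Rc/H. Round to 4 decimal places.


Relative freeboard = Rc / H
= 1.2 / 3.82
= 0.3141

0.3141


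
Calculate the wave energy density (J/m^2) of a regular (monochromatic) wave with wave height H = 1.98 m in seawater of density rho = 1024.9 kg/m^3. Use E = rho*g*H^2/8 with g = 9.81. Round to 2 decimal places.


E = (1/8) * rho * g * H^2
E = (1/8) * 1024.9 * 9.81 * 1.98^2
E = 0.125 * 1024.9 * 9.81 * 3.9204
E = 4927.09 J/m^2

4927.09


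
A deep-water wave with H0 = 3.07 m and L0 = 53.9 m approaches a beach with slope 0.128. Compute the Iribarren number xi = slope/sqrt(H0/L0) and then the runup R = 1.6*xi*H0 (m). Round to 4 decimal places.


xi = slope / sqrt(H0/L0)
H0/L0 = 3.07/53.9 = 0.056957
sqrt(0.056957) = 0.238657
xi = 0.128 / 0.238657 = 0.536334
R = 1.6 * xi * H0 = 1.6 * 0.536334 * 3.07
R = 2.6345 m

2.6345


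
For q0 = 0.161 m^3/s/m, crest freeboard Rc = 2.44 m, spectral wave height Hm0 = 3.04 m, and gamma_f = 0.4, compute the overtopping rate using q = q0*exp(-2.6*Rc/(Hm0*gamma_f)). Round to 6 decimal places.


q = q0 * exp(-2.6 * Rc / (Hm0 * gamma_f))
Exponent = -2.6 * 2.44 / (3.04 * 0.4)
= -2.6 * 2.44 / 1.2160
= -5.217105
exp(-5.217105) = 0.005423
q = 0.161 * 0.005423
q = 0.000873 m^3/s/m

0.000873


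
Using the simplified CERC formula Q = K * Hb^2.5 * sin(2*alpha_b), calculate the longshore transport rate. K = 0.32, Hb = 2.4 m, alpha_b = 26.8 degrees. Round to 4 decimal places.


Q = K * Hb^2.5 * sin(2 * alpha_b)
Hb^2.5 = 2.4^2.5 = 8.923354
sin(2 * 26.8) = sin(53.6) = 0.804894
Q = 0.32 * 8.923354 * 0.804894
Q = 2.2984 m^3/s

2.2984


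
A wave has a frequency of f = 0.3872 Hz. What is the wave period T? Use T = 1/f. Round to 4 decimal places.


T = 1 / f
T = 1 / 0.3872
T = 2.5826 s

2.5826


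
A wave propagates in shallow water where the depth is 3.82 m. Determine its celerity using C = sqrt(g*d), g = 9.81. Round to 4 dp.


Using the shallow-water approximation:
C = sqrt(g * d) = sqrt(9.81 * 3.82)
C = sqrt(37.4742)
C = 6.1216 m/s

6.1216


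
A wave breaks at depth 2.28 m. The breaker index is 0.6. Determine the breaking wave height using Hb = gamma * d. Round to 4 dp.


Hb = gamma * d
Hb = 0.6 * 2.28
Hb = 1.3680 m

1.3680


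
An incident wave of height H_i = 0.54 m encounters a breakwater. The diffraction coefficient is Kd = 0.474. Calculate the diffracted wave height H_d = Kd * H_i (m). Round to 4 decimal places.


H_d = Kd * H_i
H_d = 0.474 * 0.54
H_d = 0.2560 m

0.2560


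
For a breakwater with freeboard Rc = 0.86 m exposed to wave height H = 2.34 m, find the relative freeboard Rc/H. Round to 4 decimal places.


Relative freeboard = Rc / H
= 0.86 / 2.34
= 0.3675

0.3675


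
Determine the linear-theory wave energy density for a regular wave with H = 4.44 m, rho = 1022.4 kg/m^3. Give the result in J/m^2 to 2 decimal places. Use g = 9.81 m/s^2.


E = (1/8) * rho * g * H^2
E = (1/8) * 1022.4 * 9.81 * 4.44^2
E = 0.125 * 1022.4 * 9.81 * 19.7136
E = 24715.30 J/m^2

24715.30


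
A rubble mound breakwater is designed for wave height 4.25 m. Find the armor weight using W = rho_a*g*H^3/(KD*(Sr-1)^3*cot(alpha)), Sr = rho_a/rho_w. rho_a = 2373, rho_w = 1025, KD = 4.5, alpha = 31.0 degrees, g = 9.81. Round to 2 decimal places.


Sr = rho_a / rho_w = 2373 / 1025 = 2.315122
(Sr - 1) = 1.315122
(Sr - 1)^3 = 2.274564
cot(31.0) = 1 / tan(31.0) = 1 / 0.600861 = 1.664279
Numerator = 2373 * 9.81 * 4.25^3 = 1787036.9639
Denominator = 4.5 * 2.274564 * 1.664279 = 17.034793
W = 1787036.9639 / 17.034793
W = 104905.12 N

104905.12


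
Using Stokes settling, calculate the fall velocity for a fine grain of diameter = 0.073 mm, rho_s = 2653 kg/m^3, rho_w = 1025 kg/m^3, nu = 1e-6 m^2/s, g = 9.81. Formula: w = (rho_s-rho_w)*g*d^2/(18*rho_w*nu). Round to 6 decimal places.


w = (rho_s - rho_w) * g * d^2 / (18 * rho_w * nu)
d = 0.073 mm = 0.000073 m
rho_s - rho_w = 2653 - 1025 = 1628
Numerator = 1628 * 9.81 * (0.000073)^2 = 0.000085107754
Denominator = 18 * 1025 * 1e-6 = 0.018450
w = 0.004613 m/s

0.004613


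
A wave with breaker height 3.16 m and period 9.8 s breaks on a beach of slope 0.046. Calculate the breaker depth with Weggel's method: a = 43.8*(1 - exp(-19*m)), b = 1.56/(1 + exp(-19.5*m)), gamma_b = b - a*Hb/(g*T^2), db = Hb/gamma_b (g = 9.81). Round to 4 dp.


a = 43.8 * (1 - exp(-19 * m))
exp(-19 * 0.046) = exp(-0.8740) = 0.417279
a = 43.8 * (1 - 0.417279) = 25.523176
b = 1.56 / (1 + exp(-19.5 * m))
exp(-19.5 * 0.046) = exp(-0.8970) = 0.407791
b = 1.56 / (1 + 0.407791) = 1.108119
Hb / (g * T^2) = 3.16 / (9.81 * 9.8^2) = 3.16 / 942.1524 = 0.00335402
gamma_b = b - a * Hb/(g*T^2) = 1.108119 - 25.523176 * 0.00335402 = 1.022514
db = Hb / gamma_b = 3.16 / 1.022514
db = 3.0904 m

3.0904


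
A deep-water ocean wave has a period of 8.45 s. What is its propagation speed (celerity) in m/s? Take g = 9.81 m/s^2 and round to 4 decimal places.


We use the deep-water celerity formula:
C = g * T / (2 * pi)
C = 9.81 * 8.45 / (2 * 3.14159...)
C = 82.894500 / 6.283185
C = 13.1931 m/s

13.1931


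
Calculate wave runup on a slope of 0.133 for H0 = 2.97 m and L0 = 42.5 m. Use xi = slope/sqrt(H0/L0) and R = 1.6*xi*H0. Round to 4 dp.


xi = slope / sqrt(H0/L0)
H0/L0 = 2.97/42.5 = 0.069882
sqrt(0.069882) = 0.264353
xi = 0.133 / 0.264353 = 0.503116
R = 1.6 * xi * H0 = 1.6 * 0.503116 * 2.97
R = 2.3908 m

2.3908


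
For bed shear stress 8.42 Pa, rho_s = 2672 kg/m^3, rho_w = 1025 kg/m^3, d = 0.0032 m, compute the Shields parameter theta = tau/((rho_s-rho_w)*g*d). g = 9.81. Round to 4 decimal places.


theta = tau / ((rho_s - rho_w) * g * d)
rho_s - rho_w = 2672 - 1025 = 1647
Denominator = 1647 * 9.81 * 0.0032 = 51.702624
theta = 8.42 / 51.702624
theta = 0.1629

0.1629


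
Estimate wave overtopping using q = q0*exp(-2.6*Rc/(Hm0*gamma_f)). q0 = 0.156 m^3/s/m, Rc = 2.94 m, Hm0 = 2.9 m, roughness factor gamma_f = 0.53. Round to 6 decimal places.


q = q0 * exp(-2.6 * Rc / (Hm0 * gamma_f))
Exponent = -2.6 * 2.94 / (2.9 * 0.53)
= -2.6 * 2.94 / 1.5370
= -4.973325
exp(-4.973325) = 0.006920
q = 0.156 * 0.006920
q = 0.001080 m^3/s/m

0.001080


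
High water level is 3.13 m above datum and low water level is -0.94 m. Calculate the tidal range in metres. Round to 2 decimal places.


Tidal range = High water - Low water
Tidal range = 3.13 - (-0.94)
Tidal range = 4.07 m

4.07


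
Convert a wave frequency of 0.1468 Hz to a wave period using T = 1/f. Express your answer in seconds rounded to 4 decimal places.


T = 1 / f
T = 1 / 0.1468
T = 6.8120 s

6.8120


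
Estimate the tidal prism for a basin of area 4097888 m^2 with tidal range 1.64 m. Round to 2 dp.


Tidal prism = Area * Tidal range
P = 4097888 * 1.64
P = 6720536.32 m^3

6720536.32


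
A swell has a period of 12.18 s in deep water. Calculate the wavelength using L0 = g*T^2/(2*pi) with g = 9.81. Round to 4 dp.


L0 = g * T^2 / (2 * pi)
L0 = 9.81 * 12.18^2 / (2 * pi)
L0 = 9.81 * 148.3524 / 6.28319
L0 = 1455.3370 / 6.28319
L0 = 231.6241 m

231.6241


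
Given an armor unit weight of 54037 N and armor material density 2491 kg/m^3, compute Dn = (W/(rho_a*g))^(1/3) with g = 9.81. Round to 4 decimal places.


V = W / (rho_a * g)
V = 54037 / (2491 * 9.81)
V = 54037 / 24436.71
V = 2.211304 m^3
Dn = V^(1/3) = 2.211304^(1/3)
Dn = 1.3028 m

1.3028


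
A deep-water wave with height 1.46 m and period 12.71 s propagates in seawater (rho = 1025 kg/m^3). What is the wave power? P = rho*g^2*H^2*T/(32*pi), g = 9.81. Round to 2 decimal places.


P = rho * g^2 * H^2 * T / (32 * pi)
P = 1025 * 9.81^2 * 1.46^2 * 12.71 / (32 * pi)
P = 1025 * 96.2361 * 2.1316 * 12.71 / 100.53096
P = 26583.57 W/m

26583.57


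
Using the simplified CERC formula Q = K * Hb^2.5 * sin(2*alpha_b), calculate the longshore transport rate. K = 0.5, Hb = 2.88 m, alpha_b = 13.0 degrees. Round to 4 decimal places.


Q = K * Hb^2.5 * sin(2 * alpha_b)
Hb^2.5 = 2.88^2.5 = 14.076064
sin(2 * 13.0) = sin(26.0) = 0.438371
Q = 0.5 * 14.076064 * 0.438371
Q = 3.0853 m^3/s

3.0853


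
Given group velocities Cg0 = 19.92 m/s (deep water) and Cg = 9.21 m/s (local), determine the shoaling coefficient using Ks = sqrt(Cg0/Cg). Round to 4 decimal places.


Ks = sqrt(Cg0 / Cg)
Ks = sqrt(19.92 / 9.21)
Ks = sqrt(2.1629)
Ks = 1.4707

1.4707


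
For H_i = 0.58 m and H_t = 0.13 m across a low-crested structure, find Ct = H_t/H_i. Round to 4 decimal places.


Ct = H_t / H_i
Ct = 0.13 / 0.58
Ct = 0.2241

0.2241


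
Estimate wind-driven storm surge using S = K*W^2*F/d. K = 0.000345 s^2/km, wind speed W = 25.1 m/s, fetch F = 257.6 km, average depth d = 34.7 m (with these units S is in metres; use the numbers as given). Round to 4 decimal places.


S = K * W^2 * F / d
W^2 = 25.1^2 = 630.01
S = 0.000345 * 630.01 * 257.6 / 34.7
Numerator = 0.000345 * 630.01 * 257.6 = 55.990249
S = 55.990249 / 34.7 = 1.6136 m

1.6136


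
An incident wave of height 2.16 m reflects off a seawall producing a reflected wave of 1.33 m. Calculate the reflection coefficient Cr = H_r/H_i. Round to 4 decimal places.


Cr = H_r / H_i
Cr = 1.33 / 2.16
Cr = 0.6157

0.6157


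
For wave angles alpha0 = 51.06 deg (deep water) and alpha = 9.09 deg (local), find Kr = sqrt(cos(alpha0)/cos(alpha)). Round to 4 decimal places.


Kr = sqrt(cos(alpha0) / cos(alpha))
cos(51.06) = 0.628506
cos(9.09) = 0.987441
Kr = sqrt(0.628506 / 0.987441)
Kr = sqrt(0.636500)
Kr = 0.7978

0.7978
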